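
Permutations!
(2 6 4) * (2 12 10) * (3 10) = [0, 1, 6, 10, 12, 5, 4, 7, 8, 9, 2, 11, 3] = (2 6 4 12 3 10)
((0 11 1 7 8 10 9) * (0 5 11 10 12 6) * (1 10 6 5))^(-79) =(0 6)(1 7 8 12 5 11 10 9)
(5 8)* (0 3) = (0 3)(5 8) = [3, 1, 2, 0, 4, 8, 6, 7, 5]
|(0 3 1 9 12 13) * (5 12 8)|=|(0 3 1 9 8 5 12 13)|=8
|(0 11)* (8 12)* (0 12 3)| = |(0 11 12 8 3)| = 5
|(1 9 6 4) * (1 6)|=2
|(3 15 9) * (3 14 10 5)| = |(3 15 9 14 10 5)| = 6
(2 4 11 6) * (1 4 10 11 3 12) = (1 4 3 12)(2 10 11 6) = [0, 4, 10, 12, 3, 5, 2, 7, 8, 9, 11, 6, 1]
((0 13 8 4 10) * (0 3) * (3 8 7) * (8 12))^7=(0 3 7 13)(4 8 12 10)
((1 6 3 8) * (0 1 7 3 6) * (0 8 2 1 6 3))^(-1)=(0 7 8 1 2 3 6)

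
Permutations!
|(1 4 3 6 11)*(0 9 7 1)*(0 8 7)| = 14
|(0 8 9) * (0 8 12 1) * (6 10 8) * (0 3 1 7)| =12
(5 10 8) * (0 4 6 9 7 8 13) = (0 4 6 9 7 8 5 10 13) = [4, 1, 2, 3, 6, 10, 9, 8, 5, 7, 13, 11, 12, 0]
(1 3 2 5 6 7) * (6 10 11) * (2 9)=(1 3 9 2 5 10 11 6 7)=[0, 3, 5, 9, 4, 10, 7, 1, 8, 2, 11, 6]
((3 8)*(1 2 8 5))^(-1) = (1 5 3 8 2)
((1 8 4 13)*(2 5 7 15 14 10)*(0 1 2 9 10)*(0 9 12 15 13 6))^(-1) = (0 6 4 8 1)(2 13 7 5)(9 14 15 12 10)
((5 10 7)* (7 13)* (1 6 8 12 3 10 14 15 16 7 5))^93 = (1 15 13 12)(3 6 16 5)(7 14 10 8)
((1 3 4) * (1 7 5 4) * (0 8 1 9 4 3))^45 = (9)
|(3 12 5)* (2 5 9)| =5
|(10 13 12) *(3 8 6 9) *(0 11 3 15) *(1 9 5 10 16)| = |(0 11 3 8 6 5 10 13 12 16 1 9 15)| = 13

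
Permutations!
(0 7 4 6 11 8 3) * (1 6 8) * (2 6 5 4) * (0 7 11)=(0 11 1 5 4 8 3 7 2 6)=[11, 5, 6, 7, 8, 4, 0, 2, 3, 9, 10, 1]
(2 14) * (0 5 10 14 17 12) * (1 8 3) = (0 5 10 14 2 17 12)(1 8 3) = [5, 8, 17, 1, 4, 10, 6, 7, 3, 9, 14, 11, 0, 13, 2, 15, 16, 12]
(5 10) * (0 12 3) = [12, 1, 2, 0, 4, 10, 6, 7, 8, 9, 5, 11, 3] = (0 12 3)(5 10)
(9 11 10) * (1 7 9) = (1 7 9 11 10) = [0, 7, 2, 3, 4, 5, 6, 9, 8, 11, 1, 10]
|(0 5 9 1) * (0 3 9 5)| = |(1 3 9)| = 3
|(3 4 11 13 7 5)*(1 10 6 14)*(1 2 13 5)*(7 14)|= |(1 10 6 7)(2 13 14)(3 4 11 5)|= 12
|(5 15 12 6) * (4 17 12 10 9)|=|(4 17 12 6 5 15 10 9)|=8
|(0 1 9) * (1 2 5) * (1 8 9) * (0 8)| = |(0 2 5)(8 9)| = 6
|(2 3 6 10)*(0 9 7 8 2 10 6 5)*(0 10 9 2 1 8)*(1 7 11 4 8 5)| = 11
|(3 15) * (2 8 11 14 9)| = |(2 8 11 14 9)(3 15)| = 10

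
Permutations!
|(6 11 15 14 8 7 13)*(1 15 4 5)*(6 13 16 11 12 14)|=|(1 15 6 12 14 8 7 16 11 4 5)|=11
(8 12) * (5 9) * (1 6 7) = [0, 6, 2, 3, 4, 9, 7, 1, 12, 5, 10, 11, 8] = (1 6 7)(5 9)(8 12)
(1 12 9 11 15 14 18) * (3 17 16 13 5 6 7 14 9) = (1 12 3 17 16 13 5 6 7 14 18)(9 11 15) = [0, 12, 2, 17, 4, 6, 7, 14, 8, 11, 10, 15, 3, 5, 18, 9, 13, 16, 1]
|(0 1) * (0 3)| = 3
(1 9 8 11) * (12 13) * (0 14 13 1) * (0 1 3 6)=(0 14 13 12 3 6)(1 9 8 11)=[14, 9, 2, 6, 4, 5, 0, 7, 11, 8, 10, 1, 3, 12, 13]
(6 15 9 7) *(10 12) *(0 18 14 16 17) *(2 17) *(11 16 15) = [18, 1, 17, 3, 4, 5, 11, 6, 8, 7, 12, 16, 10, 13, 15, 9, 2, 0, 14] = (0 18 14 15 9 7 6 11 16 2 17)(10 12)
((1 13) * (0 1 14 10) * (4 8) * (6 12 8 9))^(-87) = (0 14 1 10 13)(4 12 9 8 6)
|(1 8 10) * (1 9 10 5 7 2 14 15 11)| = 8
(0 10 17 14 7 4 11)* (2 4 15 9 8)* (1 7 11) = [10, 7, 4, 3, 1, 5, 6, 15, 2, 8, 17, 0, 12, 13, 11, 9, 16, 14] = (0 10 17 14 11)(1 7 15 9 8 2 4)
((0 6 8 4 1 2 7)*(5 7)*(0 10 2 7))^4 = ((0 6 8 4 1 7 10 2 5))^4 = (0 1 5 4 2 8 10 6 7)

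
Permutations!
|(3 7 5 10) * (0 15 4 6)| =4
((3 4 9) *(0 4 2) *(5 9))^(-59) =((0 4 5 9 3 2))^(-59) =(0 4 5 9 3 2)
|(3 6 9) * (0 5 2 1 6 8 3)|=6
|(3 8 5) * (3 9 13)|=|(3 8 5 9 13)|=5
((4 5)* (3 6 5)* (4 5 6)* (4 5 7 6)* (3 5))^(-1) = (4 6 7 5)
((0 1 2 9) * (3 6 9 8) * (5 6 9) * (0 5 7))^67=((0 1 2 8 3 9 5 6 7))^67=(0 3 7 8 6 2 5 1 9)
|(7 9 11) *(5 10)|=6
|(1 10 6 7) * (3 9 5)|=|(1 10 6 7)(3 9 5)|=12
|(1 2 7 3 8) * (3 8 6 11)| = 12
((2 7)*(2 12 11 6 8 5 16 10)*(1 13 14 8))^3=(1 8 10 12)(2 11 13 5)(6 14 16 7)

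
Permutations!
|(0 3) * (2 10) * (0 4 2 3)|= 4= |(2 10 3 4)|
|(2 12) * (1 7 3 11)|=4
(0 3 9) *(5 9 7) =(0 3 7 5 9) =[3, 1, 2, 7, 4, 9, 6, 5, 8, 0]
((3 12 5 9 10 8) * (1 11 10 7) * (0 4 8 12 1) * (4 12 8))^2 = (0 5 7 12 9)(1 10 3 11 8)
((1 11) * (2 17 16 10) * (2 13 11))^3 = (1 16 11 17 13 2 10)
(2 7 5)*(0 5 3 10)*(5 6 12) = (0 6 12 5 2 7 3 10) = [6, 1, 7, 10, 4, 2, 12, 3, 8, 9, 0, 11, 5]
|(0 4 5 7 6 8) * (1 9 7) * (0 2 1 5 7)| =|(0 4 7 6 8 2 1 9)| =8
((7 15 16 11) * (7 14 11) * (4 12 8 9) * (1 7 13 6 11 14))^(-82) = ((1 7 15 16 13 6 11)(4 12 8 9))^(-82) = (1 15 13 11 7 16 6)(4 8)(9 12)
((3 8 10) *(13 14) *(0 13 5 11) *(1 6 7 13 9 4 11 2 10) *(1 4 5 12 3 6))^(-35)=(0 13)(2 3)(4 6)(5 12)(7 11)(8 10)(9 14)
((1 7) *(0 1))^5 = ((0 1 7))^5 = (0 7 1)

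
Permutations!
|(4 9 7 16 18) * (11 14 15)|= |(4 9 7 16 18)(11 14 15)|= 15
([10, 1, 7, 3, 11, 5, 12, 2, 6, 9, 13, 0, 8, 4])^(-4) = [10, 1, 2, 3, 11, 5, 8, 7, 12, 9, 13, 0, 6, 4]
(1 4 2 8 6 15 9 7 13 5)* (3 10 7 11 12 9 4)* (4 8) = [0, 3, 4, 10, 2, 1, 15, 13, 6, 11, 7, 12, 9, 5, 14, 8] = (1 3 10 7 13 5)(2 4)(6 15 8)(9 11 12)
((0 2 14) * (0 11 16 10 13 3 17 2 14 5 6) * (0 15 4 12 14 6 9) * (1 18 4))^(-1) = (0 9 5 2 17 3 13 10 16 11 14 12 4 18 1 15 6)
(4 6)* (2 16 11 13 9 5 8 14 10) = (2 16 11 13 9 5 8 14 10)(4 6) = [0, 1, 16, 3, 6, 8, 4, 7, 14, 5, 2, 13, 12, 9, 10, 15, 11]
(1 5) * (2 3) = (1 5)(2 3) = [0, 5, 3, 2, 4, 1]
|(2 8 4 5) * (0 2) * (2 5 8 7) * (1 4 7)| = |(0 5)(1 4 8 7 2)| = 10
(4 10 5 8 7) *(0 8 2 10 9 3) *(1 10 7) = (0 8 1 10 5 2 7 4 9 3) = [8, 10, 7, 0, 9, 2, 6, 4, 1, 3, 5]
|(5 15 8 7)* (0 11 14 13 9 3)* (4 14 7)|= 11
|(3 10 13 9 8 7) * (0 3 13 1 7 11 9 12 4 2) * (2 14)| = 30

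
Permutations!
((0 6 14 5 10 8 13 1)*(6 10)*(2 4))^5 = (2 4)(5 14 6)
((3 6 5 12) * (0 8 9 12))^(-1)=(0 5 6 3 12 9 8)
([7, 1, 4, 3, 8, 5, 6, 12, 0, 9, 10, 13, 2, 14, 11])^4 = [4, 1, 7, 3, 12, 5, 6, 8, 2, 9, 10, 13, 0, 14, 11]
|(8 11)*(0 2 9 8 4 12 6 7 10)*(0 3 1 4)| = 35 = |(0 2 9 8 11)(1 4 12 6 7 10 3)|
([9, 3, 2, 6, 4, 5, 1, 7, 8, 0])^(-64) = [0, 6, 2, 1, 4, 5, 3, 7, 8, 9]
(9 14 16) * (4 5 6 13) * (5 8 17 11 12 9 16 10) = [0, 1, 2, 3, 8, 6, 13, 7, 17, 14, 5, 12, 9, 4, 10, 15, 16, 11] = (4 8 17 11 12 9 14 10 5 6 13)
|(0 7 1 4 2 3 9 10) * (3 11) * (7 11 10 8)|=10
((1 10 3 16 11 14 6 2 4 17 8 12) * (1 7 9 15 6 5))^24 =((1 10 3 16 11 14 5)(2 4 17 8 12 7 9 15 6))^24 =(1 16 5 3 14 10 11)(2 9 8)(4 15 12)(6 7 17)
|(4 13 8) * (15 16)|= |(4 13 8)(15 16)|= 6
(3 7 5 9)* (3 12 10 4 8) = (3 7 5 9 12 10 4 8) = [0, 1, 2, 7, 8, 9, 6, 5, 3, 12, 4, 11, 10]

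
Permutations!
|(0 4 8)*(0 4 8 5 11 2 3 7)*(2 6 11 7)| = 10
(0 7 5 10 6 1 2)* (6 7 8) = (0 8 6 1 2)(5 10 7) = [8, 2, 0, 3, 4, 10, 1, 5, 6, 9, 7]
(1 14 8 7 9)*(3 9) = (1 14 8 7 3 9) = [0, 14, 2, 9, 4, 5, 6, 3, 7, 1, 10, 11, 12, 13, 8]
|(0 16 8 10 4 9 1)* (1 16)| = |(0 1)(4 9 16 8 10)| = 10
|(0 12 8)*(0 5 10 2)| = 6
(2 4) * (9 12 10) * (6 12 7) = (2 4)(6 12 10 9 7) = [0, 1, 4, 3, 2, 5, 12, 6, 8, 7, 9, 11, 10]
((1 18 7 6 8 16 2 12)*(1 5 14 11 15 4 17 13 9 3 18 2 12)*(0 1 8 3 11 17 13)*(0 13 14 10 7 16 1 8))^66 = (0 1)(2 8)(3 16 5 7)(4 13 15 17 11 14 9)(6 18 12 10)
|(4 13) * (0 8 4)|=|(0 8 4 13)|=4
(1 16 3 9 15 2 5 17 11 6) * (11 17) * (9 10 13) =(17)(1 16 3 10 13 9 15 2 5 11 6) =[0, 16, 5, 10, 4, 11, 1, 7, 8, 15, 13, 6, 12, 9, 14, 2, 3, 17]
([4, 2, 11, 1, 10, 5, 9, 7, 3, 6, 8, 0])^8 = (11)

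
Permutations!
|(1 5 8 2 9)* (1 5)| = |(2 9 5 8)| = 4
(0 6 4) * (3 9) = [6, 1, 2, 9, 0, 5, 4, 7, 8, 3] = (0 6 4)(3 9)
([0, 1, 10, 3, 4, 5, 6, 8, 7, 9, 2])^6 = [0, 1, 2, 3, 4, 5, 6, 7, 8, 9, 10]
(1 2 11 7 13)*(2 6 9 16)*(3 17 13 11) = (1 6 9 16 2 3 17 13)(7 11) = [0, 6, 3, 17, 4, 5, 9, 11, 8, 16, 10, 7, 12, 1, 14, 15, 2, 13]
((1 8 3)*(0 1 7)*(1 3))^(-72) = (8)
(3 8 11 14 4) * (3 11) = (3 8)(4 11 14) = [0, 1, 2, 8, 11, 5, 6, 7, 3, 9, 10, 14, 12, 13, 4]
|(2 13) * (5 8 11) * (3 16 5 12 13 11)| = 4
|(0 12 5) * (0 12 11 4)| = 6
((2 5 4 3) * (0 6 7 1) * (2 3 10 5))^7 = ((0 6 7 1)(4 10 5))^7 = (0 1 7 6)(4 10 5)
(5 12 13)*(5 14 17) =(5 12 13 14 17) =[0, 1, 2, 3, 4, 12, 6, 7, 8, 9, 10, 11, 13, 14, 17, 15, 16, 5]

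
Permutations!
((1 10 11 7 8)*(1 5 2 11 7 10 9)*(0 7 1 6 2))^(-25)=(0 5 8 7)(1 10 11 2 6 9)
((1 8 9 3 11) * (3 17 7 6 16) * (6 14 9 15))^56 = (17)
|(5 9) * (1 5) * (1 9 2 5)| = 2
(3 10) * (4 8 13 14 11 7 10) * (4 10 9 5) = (3 10)(4 8 13 14 11 7 9 5) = [0, 1, 2, 10, 8, 4, 6, 9, 13, 5, 3, 7, 12, 14, 11]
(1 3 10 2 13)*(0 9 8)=[9, 3, 13, 10, 4, 5, 6, 7, 0, 8, 2, 11, 12, 1]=(0 9 8)(1 3 10 2 13)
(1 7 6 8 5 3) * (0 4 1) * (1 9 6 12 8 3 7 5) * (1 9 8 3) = (0 4 8 9 6 1 5 7 12 3) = [4, 5, 2, 0, 8, 7, 1, 12, 9, 6, 10, 11, 3]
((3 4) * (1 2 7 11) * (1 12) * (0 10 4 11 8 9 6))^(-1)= (0 6 9 8 7 2 1 12 11 3 4 10)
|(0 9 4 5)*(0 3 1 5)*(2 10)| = 6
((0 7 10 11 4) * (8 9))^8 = ((0 7 10 11 4)(8 9))^8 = (0 11 7 4 10)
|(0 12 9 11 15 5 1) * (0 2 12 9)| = |(0 9 11 15 5 1 2 12)| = 8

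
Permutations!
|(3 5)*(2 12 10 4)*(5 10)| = 6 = |(2 12 5 3 10 4)|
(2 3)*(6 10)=[0, 1, 3, 2, 4, 5, 10, 7, 8, 9, 6]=(2 3)(6 10)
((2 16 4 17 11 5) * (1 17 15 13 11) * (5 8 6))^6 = (17)(2 8 15)(4 5 11)(6 13 16)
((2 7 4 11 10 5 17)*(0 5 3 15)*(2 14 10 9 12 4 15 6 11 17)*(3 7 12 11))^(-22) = (0 7 14 4 2)(5 15 10 17 12)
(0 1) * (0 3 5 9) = [1, 3, 2, 5, 4, 9, 6, 7, 8, 0] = (0 1 3 5 9)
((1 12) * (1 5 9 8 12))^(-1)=(5 12 8 9)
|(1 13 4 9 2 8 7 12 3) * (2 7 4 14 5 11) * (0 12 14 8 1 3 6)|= |(0 12 6)(1 13 8 4 9 7 14 5 11 2)|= 30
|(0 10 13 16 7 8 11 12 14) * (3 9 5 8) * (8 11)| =11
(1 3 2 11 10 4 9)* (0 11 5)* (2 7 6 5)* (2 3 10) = (0 11 2 3 7 6 5)(1 10 4 9) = [11, 10, 3, 7, 9, 0, 5, 6, 8, 1, 4, 2]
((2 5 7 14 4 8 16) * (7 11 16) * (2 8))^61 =((2 5 11 16 8 7 14 4))^61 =(2 7 11 4 8 5 14 16)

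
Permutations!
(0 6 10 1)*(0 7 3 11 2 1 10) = (0 6)(1 7 3 11 2) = [6, 7, 1, 11, 4, 5, 0, 3, 8, 9, 10, 2]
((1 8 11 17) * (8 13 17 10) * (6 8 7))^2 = (1 17 13)(6 11 7 8 10)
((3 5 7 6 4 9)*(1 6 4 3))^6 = ((1 6 3 5 7 4 9))^6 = (1 9 4 7 5 3 6)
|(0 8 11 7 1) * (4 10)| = 10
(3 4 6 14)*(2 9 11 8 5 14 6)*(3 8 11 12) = [0, 1, 9, 4, 2, 14, 6, 7, 5, 12, 10, 11, 3, 13, 8] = (2 9 12 3 4)(5 14 8)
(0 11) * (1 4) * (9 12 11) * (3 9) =(0 3 9 12 11)(1 4) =[3, 4, 2, 9, 1, 5, 6, 7, 8, 12, 10, 0, 11]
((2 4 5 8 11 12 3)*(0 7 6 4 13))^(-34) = (0 13 2 3 12 11 8 5 4 6 7)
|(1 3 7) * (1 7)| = 2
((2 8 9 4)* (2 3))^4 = (2 3 4 9 8)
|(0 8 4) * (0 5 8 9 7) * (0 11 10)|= |(0 9 7 11 10)(4 5 8)|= 15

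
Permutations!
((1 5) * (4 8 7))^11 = ((1 5)(4 8 7))^11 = (1 5)(4 7 8)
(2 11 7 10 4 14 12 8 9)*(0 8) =(0 8 9 2 11 7 10 4 14 12) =[8, 1, 11, 3, 14, 5, 6, 10, 9, 2, 4, 7, 0, 13, 12]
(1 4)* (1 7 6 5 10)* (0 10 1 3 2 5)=[10, 4, 5, 2, 7, 1, 0, 6, 8, 9, 3]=(0 10 3 2 5 1 4 7 6)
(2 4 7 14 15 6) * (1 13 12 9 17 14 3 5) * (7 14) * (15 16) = (1 13 12 9 17 7 3 5)(2 4 14 16 15 6) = [0, 13, 4, 5, 14, 1, 2, 3, 8, 17, 10, 11, 9, 12, 16, 6, 15, 7]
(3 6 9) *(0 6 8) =(0 6 9 3 8) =[6, 1, 2, 8, 4, 5, 9, 7, 0, 3]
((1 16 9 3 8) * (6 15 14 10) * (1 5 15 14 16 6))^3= ((1 6 14 10)(3 8 5 15 16 9))^3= (1 10 14 6)(3 15)(5 9)(8 16)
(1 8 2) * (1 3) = (1 8 2 3) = [0, 8, 3, 1, 4, 5, 6, 7, 2]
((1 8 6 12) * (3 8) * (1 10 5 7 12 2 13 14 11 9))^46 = (1 3 8 6 2 13 14 11 9)(5 12)(7 10)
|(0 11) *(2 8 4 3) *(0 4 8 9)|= 6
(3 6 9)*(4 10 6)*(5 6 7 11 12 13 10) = (3 4 5 6 9)(7 11 12 13 10) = [0, 1, 2, 4, 5, 6, 9, 11, 8, 3, 7, 12, 13, 10]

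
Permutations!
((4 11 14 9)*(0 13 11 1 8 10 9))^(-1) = (0 14 11 13)(1 4 9 10 8)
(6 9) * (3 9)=[0, 1, 2, 9, 4, 5, 3, 7, 8, 6]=(3 9 6)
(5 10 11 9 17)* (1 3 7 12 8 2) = (1 3 7 12 8 2)(5 10 11 9 17) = [0, 3, 1, 7, 4, 10, 6, 12, 2, 17, 11, 9, 8, 13, 14, 15, 16, 5]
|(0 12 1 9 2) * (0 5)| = 6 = |(0 12 1 9 2 5)|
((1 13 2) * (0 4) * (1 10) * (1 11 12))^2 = ((0 4)(1 13 2 10 11 12))^2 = (1 2 11)(10 12 13)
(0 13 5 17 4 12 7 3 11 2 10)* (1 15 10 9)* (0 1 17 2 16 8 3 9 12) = (0 13 5 2 12 7 9 17 4)(1 15 10)(3 11 16 8) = [13, 15, 12, 11, 0, 2, 6, 9, 3, 17, 1, 16, 7, 5, 14, 10, 8, 4]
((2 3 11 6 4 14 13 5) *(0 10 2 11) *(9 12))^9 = ((0 10 2 3)(4 14 13 5 11 6)(9 12))^9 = (0 10 2 3)(4 5)(6 13)(9 12)(11 14)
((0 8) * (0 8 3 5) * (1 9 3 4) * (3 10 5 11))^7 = ((0 4 1 9 10 5)(3 11))^7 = (0 4 1 9 10 5)(3 11)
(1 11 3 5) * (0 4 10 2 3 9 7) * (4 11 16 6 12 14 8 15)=(0 11 9 7)(1 16 6 12 14 8 15 4 10 2 3 5)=[11, 16, 3, 5, 10, 1, 12, 0, 15, 7, 2, 9, 14, 13, 8, 4, 6]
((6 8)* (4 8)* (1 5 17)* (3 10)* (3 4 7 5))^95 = (1 6 3 7 10 5 4 17 8)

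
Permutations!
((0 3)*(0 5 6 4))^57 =((0 3 5 6 4))^57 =(0 5 4 3 6)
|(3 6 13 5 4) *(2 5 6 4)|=2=|(2 5)(3 4)(6 13)|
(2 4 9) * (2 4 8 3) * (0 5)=(0 5)(2 8 3)(4 9)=[5, 1, 8, 2, 9, 0, 6, 7, 3, 4]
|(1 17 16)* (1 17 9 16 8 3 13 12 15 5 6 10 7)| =|(1 9 16 17 8 3 13 12 15 5 6 10 7)| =13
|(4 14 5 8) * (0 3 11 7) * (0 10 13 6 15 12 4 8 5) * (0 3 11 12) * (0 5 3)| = 12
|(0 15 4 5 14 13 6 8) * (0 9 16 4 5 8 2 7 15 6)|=8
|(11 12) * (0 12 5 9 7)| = |(0 12 11 5 9 7)| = 6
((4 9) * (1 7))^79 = ((1 7)(4 9))^79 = (1 7)(4 9)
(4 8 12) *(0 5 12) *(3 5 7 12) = (0 7 12 4 8)(3 5) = [7, 1, 2, 5, 8, 3, 6, 12, 0, 9, 10, 11, 4]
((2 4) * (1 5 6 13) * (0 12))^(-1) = ((0 12)(1 5 6 13)(2 4))^(-1) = (0 12)(1 13 6 5)(2 4)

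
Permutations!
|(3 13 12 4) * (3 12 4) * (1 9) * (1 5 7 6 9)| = 4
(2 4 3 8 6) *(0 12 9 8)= (0 12 9 8 6 2 4 3)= [12, 1, 4, 0, 3, 5, 2, 7, 6, 8, 10, 11, 9]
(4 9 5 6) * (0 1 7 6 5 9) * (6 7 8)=(9)(0 1 8 6 4)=[1, 8, 2, 3, 0, 5, 4, 7, 6, 9]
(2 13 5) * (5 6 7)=(2 13 6 7 5)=[0, 1, 13, 3, 4, 2, 7, 5, 8, 9, 10, 11, 12, 6]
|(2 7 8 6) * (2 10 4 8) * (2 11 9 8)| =|(2 7 11 9 8 6 10 4)| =8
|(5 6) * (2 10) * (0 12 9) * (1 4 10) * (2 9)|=14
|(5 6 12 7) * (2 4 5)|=6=|(2 4 5 6 12 7)|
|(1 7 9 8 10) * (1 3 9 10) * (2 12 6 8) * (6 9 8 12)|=20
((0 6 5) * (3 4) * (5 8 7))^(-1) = (0 5 7 8 6)(3 4)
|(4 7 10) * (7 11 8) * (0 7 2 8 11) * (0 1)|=|(11)(0 7 10 4 1)(2 8)|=10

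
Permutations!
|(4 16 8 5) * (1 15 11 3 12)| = 20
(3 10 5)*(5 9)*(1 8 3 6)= (1 8 3 10 9 5 6)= [0, 8, 2, 10, 4, 6, 1, 7, 3, 5, 9]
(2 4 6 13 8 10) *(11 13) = (2 4 6 11 13 8 10) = [0, 1, 4, 3, 6, 5, 11, 7, 10, 9, 2, 13, 12, 8]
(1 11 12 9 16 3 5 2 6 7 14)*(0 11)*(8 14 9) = (0 11 12 8 14 1)(2 6 7 9 16 3 5) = [11, 0, 6, 5, 4, 2, 7, 9, 14, 16, 10, 12, 8, 13, 1, 15, 3]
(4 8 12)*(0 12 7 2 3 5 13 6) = (0 12 4 8 7 2 3 5 13 6) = [12, 1, 3, 5, 8, 13, 0, 2, 7, 9, 10, 11, 4, 6]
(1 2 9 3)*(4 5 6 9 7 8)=[0, 2, 7, 1, 5, 6, 9, 8, 4, 3]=(1 2 7 8 4 5 6 9 3)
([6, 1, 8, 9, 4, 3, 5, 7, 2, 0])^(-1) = (0 9 3 5 6)(2 8)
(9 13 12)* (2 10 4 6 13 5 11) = [0, 1, 10, 3, 6, 11, 13, 7, 8, 5, 4, 2, 9, 12] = (2 10 4 6 13 12 9 5 11)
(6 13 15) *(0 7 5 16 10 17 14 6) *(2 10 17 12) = [7, 1, 10, 3, 4, 16, 13, 5, 8, 9, 12, 11, 2, 15, 6, 0, 17, 14] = (0 7 5 16 17 14 6 13 15)(2 10 12)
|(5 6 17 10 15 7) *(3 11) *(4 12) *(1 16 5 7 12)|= 18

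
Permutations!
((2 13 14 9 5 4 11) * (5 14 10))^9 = (2 5)(4 13)(9 14)(10 11)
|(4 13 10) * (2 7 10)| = |(2 7 10 4 13)| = 5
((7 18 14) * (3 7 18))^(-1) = ((3 7)(14 18))^(-1) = (3 7)(14 18)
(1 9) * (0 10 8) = [10, 9, 2, 3, 4, 5, 6, 7, 0, 1, 8] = (0 10 8)(1 9)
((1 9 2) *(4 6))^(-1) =((1 9 2)(4 6))^(-1) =(1 2 9)(4 6)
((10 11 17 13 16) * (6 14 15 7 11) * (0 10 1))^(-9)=(0 6 15 11 13 1 10 14 7 17 16)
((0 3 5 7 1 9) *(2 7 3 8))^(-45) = ((0 8 2 7 1 9)(3 5))^(-45) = (0 7)(1 8)(2 9)(3 5)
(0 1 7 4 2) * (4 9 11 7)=(0 1 4 2)(7 9 11)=[1, 4, 0, 3, 2, 5, 6, 9, 8, 11, 10, 7]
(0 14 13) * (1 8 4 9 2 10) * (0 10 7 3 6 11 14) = [0, 8, 7, 6, 9, 5, 11, 3, 4, 2, 1, 14, 12, 10, 13] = (1 8 4 9 2 7 3 6 11 14 13 10)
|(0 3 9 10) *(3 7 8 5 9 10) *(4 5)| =8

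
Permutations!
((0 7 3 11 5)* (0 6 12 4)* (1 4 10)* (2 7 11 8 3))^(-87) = (0 11 5 6 12 10 1 4)(2 7)(3 8)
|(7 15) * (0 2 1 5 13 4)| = |(0 2 1 5 13 4)(7 15)| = 6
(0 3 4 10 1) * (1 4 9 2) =(0 3 9 2 1)(4 10) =[3, 0, 1, 9, 10, 5, 6, 7, 8, 2, 4]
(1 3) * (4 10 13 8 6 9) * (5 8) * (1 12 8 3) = (3 12 8 6 9 4 10 13 5) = [0, 1, 2, 12, 10, 3, 9, 7, 6, 4, 13, 11, 8, 5]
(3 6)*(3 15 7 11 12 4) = [0, 1, 2, 6, 3, 5, 15, 11, 8, 9, 10, 12, 4, 13, 14, 7] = (3 6 15 7 11 12 4)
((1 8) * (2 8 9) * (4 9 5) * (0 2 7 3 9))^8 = ((0 2 8 1 5 4)(3 9 7))^8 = (0 8 5)(1 4 2)(3 7 9)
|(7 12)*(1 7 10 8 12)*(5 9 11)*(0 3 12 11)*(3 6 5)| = |(0 6 5 9)(1 7)(3 12 10 8 11)| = 20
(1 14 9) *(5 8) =(1 14 9)(5 8) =[0, 14, 2, 3, 4, 8, 6, 7, 5, 1, 10, 11, 12, 13, 9]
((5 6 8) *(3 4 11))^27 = ((3 4 11)(5 6 8))^27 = (11)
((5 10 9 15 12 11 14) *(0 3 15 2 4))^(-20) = (0 15 11 5 9 4 3 12 14 10 2)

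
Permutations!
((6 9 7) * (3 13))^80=(13)(6 7 9)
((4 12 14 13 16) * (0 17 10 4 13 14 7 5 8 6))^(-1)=(0 6 8 5 7 12 4 10 17)(13 16)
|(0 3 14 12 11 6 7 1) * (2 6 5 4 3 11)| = |(0 11 5 4 3 14 12 2 6 7 1)| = 11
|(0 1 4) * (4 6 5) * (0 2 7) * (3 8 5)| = 9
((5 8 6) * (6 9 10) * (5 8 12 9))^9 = (5 10)(6 12)(8 9)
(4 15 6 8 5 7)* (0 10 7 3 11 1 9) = (0 10 7 4 15 6 8 5 3 11 1 9) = [10, 9, 2, 11, 15, 3, 8, 4, 5, 0, 7, 1, 12, 13, 14, 6]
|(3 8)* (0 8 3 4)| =3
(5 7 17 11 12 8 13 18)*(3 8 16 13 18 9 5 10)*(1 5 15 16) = (1 5 7 17 11 12)(3 8 18 10)(9 15 16 13) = [0, 5, 2, 8, 4, 7, 6, 17, 18, 15, 3, 12, 1, 9, 14, 16, 13, 11, 10]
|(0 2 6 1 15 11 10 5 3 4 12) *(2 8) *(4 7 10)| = 36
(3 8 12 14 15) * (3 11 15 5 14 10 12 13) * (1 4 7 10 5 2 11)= (1 4 7 10 12 5 14 2 11 15)(3 8 13)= [0, 4, 11, 8, 7, 14, 6, 10, 13, 9, 12, 15, 5, 3, 2, 1]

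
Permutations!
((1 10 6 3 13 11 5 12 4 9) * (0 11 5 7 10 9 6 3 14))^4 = (0 3 4 11 13 6 7 5 14 10 12)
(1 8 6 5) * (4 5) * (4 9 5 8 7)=(1 7 4 8 6 9 5)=[0, 7, 2, 3, 8, 1, 9, 4, 6, 5]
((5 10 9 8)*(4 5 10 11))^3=((4 5 11)(8 10 9))^3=(11)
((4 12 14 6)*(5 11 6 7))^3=((4 12 14 7 5 11 6))^3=(4 7 6 14 11 12 5)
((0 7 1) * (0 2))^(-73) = (0 2 1 7) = ((0 7 1 2))^(-73)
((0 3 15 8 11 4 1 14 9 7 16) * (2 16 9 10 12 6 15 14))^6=((0 3 14 10 12 6 15 8 11 4 1 2 16)(7 9))^6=(0 15 16 6 2 12 1 10 4 14 11 3 8)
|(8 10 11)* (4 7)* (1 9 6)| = |(1 9 6)(4 7)(8 10 11)| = 6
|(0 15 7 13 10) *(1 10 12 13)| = 10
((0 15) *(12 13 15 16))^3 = (0 13 16 15 12) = ((0 16 12 13 15))^3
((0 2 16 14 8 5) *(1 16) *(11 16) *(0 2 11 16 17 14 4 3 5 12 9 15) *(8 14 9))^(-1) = ((0 11 17 9 15)(1 16 4 3 5 2)(8 12))^(-1) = (0 15 9 17 11)(1 2 5 3 4 16)(8 12)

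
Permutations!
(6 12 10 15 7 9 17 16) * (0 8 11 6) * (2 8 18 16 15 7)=(0 18 16)(2 8 11 6 12 10 7 9 17 15)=[18, 1, 8, 3, 4, 5, 12, 9, 11, 17, 7, 6, 10, 13, 14, 2, 0, 15, 16]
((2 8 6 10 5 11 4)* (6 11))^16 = ((2 8 11 4)(5 6 10))^16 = (11)(5 6 10)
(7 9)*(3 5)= (3 5)(7 9)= [0, 1, 2, 5, 4, 3, 6, 9, 8, 7]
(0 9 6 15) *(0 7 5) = (0 9 6 15 7 5) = [9, 1, 2, 3, 4, 0, 15, 5, 8, 6, 10, 11, 12, 13, 14, 7]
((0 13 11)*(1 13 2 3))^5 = ((0 2 3 1 13 11))^5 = (0 11 13 1 3 2)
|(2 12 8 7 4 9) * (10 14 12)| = 8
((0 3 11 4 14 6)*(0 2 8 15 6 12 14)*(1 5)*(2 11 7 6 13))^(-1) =(0 4 11 6 7 3)(1 5)(2 13 15 8)(12 14)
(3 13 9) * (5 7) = (3 13 9)(5 7) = [0, 1, 2, 13, 4, 7, 6, 5, 8, 3, 10, 11, 12, 9]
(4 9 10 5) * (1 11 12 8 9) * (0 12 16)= (0 12 8 9 10 5 4 1 11 16)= [12, 11, 2, 3, 1, 4, 6, 7, 9, 10, 5, 16, 8, 13, 14, 15, 0]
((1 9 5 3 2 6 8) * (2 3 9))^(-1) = ((1 2 6 8)(5 9))^(-1) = (1 8 6 2)(5 9)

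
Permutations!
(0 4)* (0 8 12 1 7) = [4, 7, 2, 3, 8, 5, 6, 0, 12, 9, 10, 11, 1] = (0 4 8 12 1 7)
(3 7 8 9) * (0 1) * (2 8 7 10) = [1, 0, 8, 10, 4, 5, 6, 7, 9, 3, 2] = (0 1)(2 8 9 3 10)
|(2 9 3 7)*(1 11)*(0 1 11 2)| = 6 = |(11)(0 1 2 9 3 7)|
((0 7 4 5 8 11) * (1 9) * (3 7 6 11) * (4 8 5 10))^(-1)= (0 11 6)(1 9)(3 8 7)(4 10)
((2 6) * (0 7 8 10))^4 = ((0 7 8 10)(2 6))^4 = (10)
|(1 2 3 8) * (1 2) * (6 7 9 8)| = |(2 3 6 7 9 8)| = 6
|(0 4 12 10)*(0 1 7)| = 6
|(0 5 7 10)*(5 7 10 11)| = 5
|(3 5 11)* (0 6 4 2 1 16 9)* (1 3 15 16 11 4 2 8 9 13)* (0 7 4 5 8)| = 40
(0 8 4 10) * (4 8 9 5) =(0 9 5 4 10) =[9, 1, 2, 3, 10, 4, 6, 7, 8, 5, 0]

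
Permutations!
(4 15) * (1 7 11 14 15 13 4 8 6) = [0, 7, 2, 3, 13, 5, 1, 11, 6, 9, 10, 14, 12, 4, 15, 8] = (1 7 11 14 15 8 6)(4 13)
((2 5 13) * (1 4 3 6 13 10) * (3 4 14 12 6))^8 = ((1 14 12 6 13 2 5 10))^8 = (14)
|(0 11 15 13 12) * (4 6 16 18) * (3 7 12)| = 28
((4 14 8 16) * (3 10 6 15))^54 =(3 6)(4 8)(10 15)(14 16)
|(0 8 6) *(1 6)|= 4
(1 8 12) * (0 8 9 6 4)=(0 8 12 1 9 6 4)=[8, 9, 2, 3, 0, 5, 4, 7, 12, 6, 10, 11, 1]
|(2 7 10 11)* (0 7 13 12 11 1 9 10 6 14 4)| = 60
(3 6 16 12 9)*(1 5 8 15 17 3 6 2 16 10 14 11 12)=(1 5 8 15 17 3 2 16)(6 10 14 11 12 9)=[0, 5, 16, 2, 4, 8, 10, 7, 15, 6, 14, 12, 9, 13, 11, 17, 1, 3]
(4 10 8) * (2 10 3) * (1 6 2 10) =[0, 6, 1, 10, 3, 5, 2, 7, 4, 9, 8] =(1 6 2)(3 10 8 4)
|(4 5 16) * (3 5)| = 4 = |(3 5 16 4)|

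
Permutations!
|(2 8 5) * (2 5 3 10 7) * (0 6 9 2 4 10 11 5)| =|(0 6 9 2 8 3 11 5)(4 10 7)| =24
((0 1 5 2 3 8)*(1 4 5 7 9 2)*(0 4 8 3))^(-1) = (0 2 9 7 1 5 4 8)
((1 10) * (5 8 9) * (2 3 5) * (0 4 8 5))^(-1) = ((0 4 8 9 2 3)(1 10))^(-1) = (0 3 2 9 8 4)(1 10)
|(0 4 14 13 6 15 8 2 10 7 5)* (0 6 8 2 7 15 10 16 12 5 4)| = |(2 16 12 5 6 10 15)(4 14 13 8 7)| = 35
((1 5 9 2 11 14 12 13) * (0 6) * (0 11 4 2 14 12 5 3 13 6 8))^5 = (0 8)(1 13 3)(2 4)(5 14 9)(6 12 11)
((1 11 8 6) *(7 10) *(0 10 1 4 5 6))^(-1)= ((0 10 7 1 11 8)(4 5 6))^(-1)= (0 8 11 1 7 10)(4 6 5)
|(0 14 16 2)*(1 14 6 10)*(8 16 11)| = |(0 6 10 1 14 11 8 16 2)| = 9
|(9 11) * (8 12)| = 2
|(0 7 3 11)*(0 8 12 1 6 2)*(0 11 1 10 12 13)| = 18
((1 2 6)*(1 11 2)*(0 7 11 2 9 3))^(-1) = (0 3 9 11 7)(2 6)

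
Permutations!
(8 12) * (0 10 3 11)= [10, 1, 2, 11, 4, 5, 6, 7, 12, 9, 3, 0, 8]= (0 10 3 11)(8 12)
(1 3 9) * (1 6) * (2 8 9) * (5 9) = (1 3 2 8 5 9 6) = [0, 3, 8, 2, 4, 9, 1, 7, 5, 6]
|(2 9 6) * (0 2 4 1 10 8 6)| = |(0 2 9)(1 10 8 6 4)| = 15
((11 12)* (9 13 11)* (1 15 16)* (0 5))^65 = (0 5)(1 16 15)(9 13 11 12)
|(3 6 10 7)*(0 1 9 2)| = 4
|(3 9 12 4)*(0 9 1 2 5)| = |(0 9 12 4 3 1 2 5)| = 8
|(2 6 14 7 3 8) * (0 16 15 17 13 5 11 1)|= |(0 16 15 17 13 5 11 1)(2 6 14 7 3 8)|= 24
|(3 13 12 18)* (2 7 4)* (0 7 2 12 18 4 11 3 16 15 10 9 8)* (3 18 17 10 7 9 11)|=18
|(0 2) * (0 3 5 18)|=5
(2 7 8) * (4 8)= [0, 1, 7, 3, 8, 5, 6, 4, 2]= (2 7 4 8)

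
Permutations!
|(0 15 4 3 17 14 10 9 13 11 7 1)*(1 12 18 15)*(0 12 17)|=7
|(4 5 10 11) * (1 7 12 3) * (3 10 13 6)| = 10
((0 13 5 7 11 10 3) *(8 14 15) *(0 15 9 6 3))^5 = ((0 13 5 7 11 10)(3 15 8 14 9 6))^5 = (0 10 11 7 5 13)(3 6 9 14 8 15)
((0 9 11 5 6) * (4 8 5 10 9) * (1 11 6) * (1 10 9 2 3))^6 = (0 3 4 1 8 11 5 9 10 6 2)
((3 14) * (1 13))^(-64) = ((1 13)(3 14))^(-64) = (14)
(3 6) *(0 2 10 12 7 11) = (0 2 10 12 7 11)(3 6) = [2, 1, 10, 6, 4, 5, 3, 11, 8, 9, 12, 0, 7]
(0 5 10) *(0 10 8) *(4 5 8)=(10)(0 8)(4 5)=[8, 1, 2, 3, 5, 4, 6, 7, 0, 9, 10]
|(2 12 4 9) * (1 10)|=4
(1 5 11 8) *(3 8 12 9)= (1 5 11 12 9 3 8)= [0, 5, 2, 8, 4, 11, 6, 7, 1, 3, 10, 12, 9]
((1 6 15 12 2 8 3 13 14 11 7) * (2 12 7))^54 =(1 15)(6 7)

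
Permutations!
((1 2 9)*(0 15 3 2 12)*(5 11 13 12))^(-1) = (0 12 13 11 5 1 9 2 3 15) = ((0 15 3 2 9 1 5 11 13 12))^(-1)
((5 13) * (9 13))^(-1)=((5 9 13))^(-1)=(5 13 9)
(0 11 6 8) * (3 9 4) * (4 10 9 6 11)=(11)(0 4 3 6 8)(9 10)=[4, 1, 2, 6, 3, 5, 8, 7, 0, 10, 9, 11]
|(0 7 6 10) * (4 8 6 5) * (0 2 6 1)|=6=|(0 7 5 4 8 1)(2 6 10)|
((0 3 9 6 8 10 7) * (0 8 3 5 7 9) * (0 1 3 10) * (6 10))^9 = ((0 5 7 8)(1 3)(9 10))^9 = (0 5 7 8)(1 3)(9 10)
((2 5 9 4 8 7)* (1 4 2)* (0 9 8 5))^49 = (0 9 2)(1 7 8 5 4)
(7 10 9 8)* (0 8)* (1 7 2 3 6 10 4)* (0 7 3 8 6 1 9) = (0 6 10)(1 3)(2 8)(4 9 7) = [6, 3, 8, 1, 9, 5, 10, 4, 2, 7, 0]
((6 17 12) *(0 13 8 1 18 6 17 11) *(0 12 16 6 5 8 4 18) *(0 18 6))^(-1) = (0 16 17 12 11 6 4 13)(1 8 5 18)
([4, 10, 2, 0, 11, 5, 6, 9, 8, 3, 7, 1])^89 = (0 4 11 1 10 7 9 3)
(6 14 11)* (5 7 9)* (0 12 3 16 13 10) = (0 12 3 16 13 10)(5 7 9)(6 14 11) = [12, 1, 2, 16, 4, 7, 14, 9, 8, 5, 0, 6, 3, 10, 11, 15, 13]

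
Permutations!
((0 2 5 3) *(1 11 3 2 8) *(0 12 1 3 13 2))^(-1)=(0 5 2 13 11 1 12 3 8)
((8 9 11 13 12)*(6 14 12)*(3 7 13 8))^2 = ((3 7 13 6 14 12)(8 9 11))^2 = (3 13 14)(6 12 7)(8 11 9)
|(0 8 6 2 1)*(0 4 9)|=|(0 8 6 2 1 4 9)|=7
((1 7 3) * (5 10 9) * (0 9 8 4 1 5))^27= ((0 9)(1 7 3 5 10 8 4))^27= (0 9)(1 4 8 10 5 3 7)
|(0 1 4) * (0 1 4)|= 3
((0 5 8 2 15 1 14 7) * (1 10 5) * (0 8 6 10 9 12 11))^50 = (15)(5 10 6)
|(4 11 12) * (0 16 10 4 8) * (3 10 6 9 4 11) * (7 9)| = |(0 16 6 7 9 4 3 10 11 12 8)| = 11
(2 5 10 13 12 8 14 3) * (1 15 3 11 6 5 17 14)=(1 15 3 2 17 14 11 6 5 10 13 12 8)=[0, 15, 17, 2, 4, 10, 5, 7, 1, 9, 13, 6, 8, 12, 11, 3, 16, 14]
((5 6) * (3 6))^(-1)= (3 5 6)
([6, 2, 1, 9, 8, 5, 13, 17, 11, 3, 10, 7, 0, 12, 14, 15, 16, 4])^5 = [6, 2, 1, 9, 4, 5, 13, 7, 8, 3, 10, 11, 0, 12, 14, 15, 16, 17]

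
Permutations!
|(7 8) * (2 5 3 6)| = 4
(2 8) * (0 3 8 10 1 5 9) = (0 3 8 2 10 1 5 9) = [3, 5, 10, 8, 4, 9, 6, 7, 2, 0, 1]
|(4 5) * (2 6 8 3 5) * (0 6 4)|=|(0 6 8 3 5)(2 4)|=10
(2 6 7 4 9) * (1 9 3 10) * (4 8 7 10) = (1 9 2 6 10)(3 4)(7 8) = [0, 9, 6, 4, 3, 5, 10, 8, 7, 2, 1]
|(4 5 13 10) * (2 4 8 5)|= 4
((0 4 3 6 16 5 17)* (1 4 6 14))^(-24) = (0 6 16 5 17)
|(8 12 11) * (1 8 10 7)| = 6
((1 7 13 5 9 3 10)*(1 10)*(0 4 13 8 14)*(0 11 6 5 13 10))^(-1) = ((0 4 10)(1 7 8 14 11 6 5 9 3))^(-1) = (0 10 4)(1 3 9 5 6 11 14 8 7)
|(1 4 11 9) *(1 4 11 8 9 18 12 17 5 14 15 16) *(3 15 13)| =|(1 11 18 12 17 5 14 13 3 15 16)(4 8 9)| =33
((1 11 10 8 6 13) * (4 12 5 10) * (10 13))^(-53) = (1 11 4 12 5 13)(6 10 8)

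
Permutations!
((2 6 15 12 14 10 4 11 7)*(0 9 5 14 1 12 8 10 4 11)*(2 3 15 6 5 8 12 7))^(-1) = ((0 9 8 10 11 2 5 14 4)(1 7 3 15 12))^(-1) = (0 4 14 5 2 11 10 8 9)(1 12 15 3 7)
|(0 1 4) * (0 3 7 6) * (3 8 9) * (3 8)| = 6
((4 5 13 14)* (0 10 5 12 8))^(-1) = (0 8 12 4 14 13 5 10)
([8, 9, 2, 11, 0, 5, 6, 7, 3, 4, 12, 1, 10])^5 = (0 9 11 8 4 1 3)(10 12)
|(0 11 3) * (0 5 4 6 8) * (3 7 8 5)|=|(0 11 7 8)(4 6 5)|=12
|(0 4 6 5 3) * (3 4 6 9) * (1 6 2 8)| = |(0 2 8 1 6 5 4 9 3)| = 9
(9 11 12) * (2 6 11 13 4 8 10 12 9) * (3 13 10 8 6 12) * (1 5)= (1 5)(2 12)(3 13 4 6 11 9 10)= [0, 5, 12, 13, 6, 1, 11, 7, 8, 10, 3, 9, 2, 4]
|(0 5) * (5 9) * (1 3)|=6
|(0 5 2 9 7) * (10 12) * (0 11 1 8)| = 8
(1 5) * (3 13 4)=(1 5)(3 13 4)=[0, 5, 2, 13, 3, 1, 6, 7, 8, 9, 10, 11, 12, 4]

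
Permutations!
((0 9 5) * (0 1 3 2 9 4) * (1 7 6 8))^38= (1 6 5 2)(3 8 7 9)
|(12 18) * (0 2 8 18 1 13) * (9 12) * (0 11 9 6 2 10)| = 20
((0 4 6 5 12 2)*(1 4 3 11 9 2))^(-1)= ((0 3 11 9 2)(1 4 6 5 12))^(-1)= (0 2 9 11 3)(1 12 5 6 4)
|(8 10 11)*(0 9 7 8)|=|(0 9 7 8 10 11)|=6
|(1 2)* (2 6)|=3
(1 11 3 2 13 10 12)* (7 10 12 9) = (1 11 3 2 13 12)(7 10 9) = [0, 11, 13, 2, 4, 5, 6, 10, 8, 7, 9, 3, 1, 12]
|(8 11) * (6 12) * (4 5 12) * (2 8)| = |(2 8 11)(4 5 12 6)| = 12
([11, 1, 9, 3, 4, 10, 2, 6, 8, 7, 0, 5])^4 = [0, 1, 2, 3, 4, 5, 6, 7, 8, 9, 10, 11]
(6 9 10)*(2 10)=[0, 1, 10, 3, 4, 5, 9, 7, 8, 2, 6]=(2 10 6 9)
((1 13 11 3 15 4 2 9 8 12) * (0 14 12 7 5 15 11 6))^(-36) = (2 4 15 5 7 8 9)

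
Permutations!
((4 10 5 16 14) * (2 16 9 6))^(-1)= (2 6 9 5 10 4 14 16)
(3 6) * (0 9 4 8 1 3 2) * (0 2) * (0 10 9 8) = (0 8 1 3 6 10 9 4) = [8, 3, 2, 6, 0, 5, 10, 7, 1, 4, 9]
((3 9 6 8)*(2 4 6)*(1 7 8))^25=(1 7 8 3 9 2 4 6)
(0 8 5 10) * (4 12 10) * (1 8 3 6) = [3, 8, 2, 6, 12, 4, 1, 7, 5, 9, 0, 11, 10] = (0 3 6 1 8 5 4 12 10)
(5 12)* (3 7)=(3 7)(5 12)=[0, 1, 2, 7, 4, 12, 6, 3, 8, 9, 10, 11, 5]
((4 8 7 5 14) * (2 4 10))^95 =((2 4 8 7 5 14 10))^95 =(2 5 4 14 8 10 7)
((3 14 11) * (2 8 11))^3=((2 8 11 3 14))^3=(2 3 8 14 11)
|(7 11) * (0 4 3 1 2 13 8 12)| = |(0 4 3 1 2 13 8 12)(7 11)| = 8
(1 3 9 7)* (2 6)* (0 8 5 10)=(0 8 5 10)(1 3 9 7)(2 6)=[8, 3, 6, 9, 4, 10, 2, 1, 5, 7, 0]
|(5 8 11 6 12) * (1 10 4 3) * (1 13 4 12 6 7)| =|(1 10 12 5 8 11 7)(3 13 4)| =21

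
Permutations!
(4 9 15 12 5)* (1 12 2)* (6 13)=[0, 12, 1, 3, 9, 4, 13, 7, 8, 15, 10, 11, 5, 6, 14, 2]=(1 12 5 4 9 15 2)(6 13)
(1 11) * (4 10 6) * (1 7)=(1 11 7)(4 10 6)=[0, 11, 2, 3, 10, 5, 4, 1, 8, 9, 6, 7]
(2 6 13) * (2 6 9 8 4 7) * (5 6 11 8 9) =[0, 1, 5, 3, 7, 6, 13, 2, 4, 9, 10, 8, 12, 11] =(2 5 6 13 11 8 4 7)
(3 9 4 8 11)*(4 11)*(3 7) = (3 9 11 7)(4 8) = [0, 1, 2, 9, 8, 5, 6, 3, 4, 11, 10, 7]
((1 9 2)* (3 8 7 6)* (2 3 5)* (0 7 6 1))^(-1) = (0 2 5 6 8 3 9 1 7)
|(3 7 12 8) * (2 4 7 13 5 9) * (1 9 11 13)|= 24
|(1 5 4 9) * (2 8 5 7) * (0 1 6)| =|(0 1 7 2 8 5 4 9 6)| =9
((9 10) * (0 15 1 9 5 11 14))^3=(0 9 11 15 10 14 1 5)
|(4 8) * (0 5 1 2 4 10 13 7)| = |(0 5 1 2 4 8 10 13 7)| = 9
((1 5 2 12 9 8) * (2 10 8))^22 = (1 10)(2 12 9)(5 8)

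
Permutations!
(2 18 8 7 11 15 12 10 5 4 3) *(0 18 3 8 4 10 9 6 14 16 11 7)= (0 18 4 8)(2 3)(5 10)(6 14 16 11 15 12 9)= [18, 1, 3, 2, 8, 10, 14, 7, 0, 6, 5, 15, 9, 13, 16, 12, 11, 17, 4]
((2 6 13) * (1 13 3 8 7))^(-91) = ((1 13 2 6 3 8 7))^(-91) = (13)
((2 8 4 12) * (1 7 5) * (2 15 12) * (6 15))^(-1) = ((1 7 5)(2 8 4)(6 15 12))^(-1) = (1 5 7)(2 4 8)(6 12 15)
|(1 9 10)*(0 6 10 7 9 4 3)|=|(0 6 10 1 4 3)(7 9)|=6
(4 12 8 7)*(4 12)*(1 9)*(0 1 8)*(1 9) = (0 9 8 7 12) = [9, 1, 2, 3, 4, 5, 6, 12, 7, 8, 10, 11, 0]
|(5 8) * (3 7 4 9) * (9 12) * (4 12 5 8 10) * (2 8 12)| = |(2 8 12 9 3 7)(4 5 10)| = 6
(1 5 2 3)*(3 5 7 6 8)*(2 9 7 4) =(1 4 2 5 9 7 6 8 3) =[0, 4, 5, 1, 2, 9, 8, 6, 3, 7]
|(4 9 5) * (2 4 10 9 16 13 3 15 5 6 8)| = 11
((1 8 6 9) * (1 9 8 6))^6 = ((9)(1 6 8))^6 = (9)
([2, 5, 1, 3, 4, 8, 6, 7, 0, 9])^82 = [1, 8, 5, 3, 4, 0, 6, 7, 2, 9]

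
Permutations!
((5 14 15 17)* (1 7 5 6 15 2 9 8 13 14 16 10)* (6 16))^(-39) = (1 7 5 6 15 17 16 10)(2 9 8 13 14) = ((1 7 5 6 15 17 16 10)(2 9 8 13 14))^(-39)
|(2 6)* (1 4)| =2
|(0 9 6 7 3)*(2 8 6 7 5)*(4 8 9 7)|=|(0 7 3)(2 9 4 8 6 5)|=6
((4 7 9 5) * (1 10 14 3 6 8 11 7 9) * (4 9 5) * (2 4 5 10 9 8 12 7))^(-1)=(1 7 12 6 3 14 10 4 2 11 8 5 9)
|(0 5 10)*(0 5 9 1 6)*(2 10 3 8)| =20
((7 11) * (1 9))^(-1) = (1 9)(7 11)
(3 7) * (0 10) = (0 10)(3 7) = [10, 1, 2, 7, 4, 5, 6, 3, 8, 9, 0]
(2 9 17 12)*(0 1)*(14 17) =(0 1)(2 9 14 17 12) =[1, 0, 9, 3, 4, 5, 6, 7, 8, 14, 10, 11, 2, 13, 17, 15, 16, 12]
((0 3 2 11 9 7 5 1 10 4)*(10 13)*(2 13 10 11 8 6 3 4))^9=(0 4)(1 7 11 3 8 10 5 9 13 6 2)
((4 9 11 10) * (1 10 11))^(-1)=(11)(1 9 4 10)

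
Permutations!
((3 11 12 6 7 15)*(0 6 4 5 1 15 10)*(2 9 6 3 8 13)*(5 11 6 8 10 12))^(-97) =(0 6 12 11 1 10 3 7 4 5 15)(2 13 8 9)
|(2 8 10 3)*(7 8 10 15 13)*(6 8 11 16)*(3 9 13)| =11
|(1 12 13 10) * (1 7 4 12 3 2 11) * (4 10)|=12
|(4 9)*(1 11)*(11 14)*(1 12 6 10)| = 6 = |(1 14 11 12 6 10)(4 9)|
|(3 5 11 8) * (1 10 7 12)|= 4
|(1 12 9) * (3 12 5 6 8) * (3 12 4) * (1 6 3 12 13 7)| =10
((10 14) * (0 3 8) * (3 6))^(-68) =(14)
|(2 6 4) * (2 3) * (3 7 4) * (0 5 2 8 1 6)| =|(0 5 2)(1 6 3 8)(4 7)| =12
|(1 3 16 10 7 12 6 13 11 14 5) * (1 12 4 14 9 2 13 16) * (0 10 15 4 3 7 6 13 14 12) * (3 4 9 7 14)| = 55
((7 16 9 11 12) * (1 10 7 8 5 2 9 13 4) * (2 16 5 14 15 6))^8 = (1 10 7 5 16 13 4)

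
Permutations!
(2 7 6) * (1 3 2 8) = (1 3 2 7 6 8) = [0, 3, 7, 2, 4, 5, 8, 6, 1]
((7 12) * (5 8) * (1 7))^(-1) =((1 7 12)(5 8))^(-1) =(1 12 7)(5 8)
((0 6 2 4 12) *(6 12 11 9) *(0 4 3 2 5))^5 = ((0 12 4 11 9 6 5)(2 3))^5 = (0 6 11 12 5 9 4)(2 3)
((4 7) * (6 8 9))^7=(4 7)(6 8 9)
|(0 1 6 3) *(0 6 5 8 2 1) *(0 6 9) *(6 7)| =|(0 7 6 3 9)(1 5 8 2)| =20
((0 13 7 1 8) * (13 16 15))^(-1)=(0 8 1 7 13 15 16)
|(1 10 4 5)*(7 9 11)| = |(1 10 4 5)(7 9 11)| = 12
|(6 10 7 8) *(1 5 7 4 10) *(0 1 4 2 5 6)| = 9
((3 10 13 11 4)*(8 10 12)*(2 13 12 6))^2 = ((2 13 11 4 3 6)(8 10 12))^2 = (2 11 3)(4 6 13)(8 12 10)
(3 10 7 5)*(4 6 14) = (3 10 7 5)(4 6 14) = [0, 1, 2, 10, 6, 3, 14, 5, 8, 9, 7, 11, 12, 13, 4]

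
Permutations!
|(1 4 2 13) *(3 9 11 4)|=|(1 3 9 11 4 2 13)|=7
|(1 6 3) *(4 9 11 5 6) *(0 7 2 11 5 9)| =|(0 7 2 11 9 5 6 3 1 4)| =10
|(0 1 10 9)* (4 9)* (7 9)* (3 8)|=|(0 1 10 4 7 9)(3 8)|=6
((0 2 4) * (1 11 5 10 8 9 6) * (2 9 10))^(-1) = (0 4 2 5 11 1 6 9)(8 10)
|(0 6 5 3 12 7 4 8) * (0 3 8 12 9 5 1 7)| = |(0 6 1 7 4 12)(3 9 5 8)| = 12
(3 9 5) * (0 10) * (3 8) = (0 10)(3 9 5 8) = [10, 1, 2, 9, 4, 8, 6, 7, 3, 5, 0]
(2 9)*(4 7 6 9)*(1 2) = (1 2 4 7 6 9) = [0, 2, 4, 3, 7, 5, 9, 6, 8, 1]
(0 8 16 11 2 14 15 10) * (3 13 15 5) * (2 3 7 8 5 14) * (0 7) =(0 5)(3 13 15 10 7 8 16 11) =[5, 1, 2, 13, 4, 0, 6, 8, 16, 9, 7, 3, 12, 15, 14, 10, 11]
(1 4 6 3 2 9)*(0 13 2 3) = [13, 4, 9, 3, 6, 5, 0, 7, 8, 1, 10, 11, 12, 2] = (0 13 2 9 1 4 6)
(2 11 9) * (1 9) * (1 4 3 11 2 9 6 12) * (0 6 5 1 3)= (0 6 12 3 11 4)(1 5)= [6, 5, 2, 11, 0, 1, 12, 7, 8, 9, 10, 4, 3]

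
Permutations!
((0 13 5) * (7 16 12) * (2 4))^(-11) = ((0 13 5)(2 4)(7 16 12))^(-11) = (0 13 5)(2 4)(7 16 12)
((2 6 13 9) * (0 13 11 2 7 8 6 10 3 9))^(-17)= ((0 13)(2 10 3 9 7 8 6 11))^(-17)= (0 13)(2 11 6 8 7 9 3 10)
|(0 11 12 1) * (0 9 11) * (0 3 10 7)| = 4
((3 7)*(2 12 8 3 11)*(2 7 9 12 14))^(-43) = (2 14)(3 9 12 8)(7 11)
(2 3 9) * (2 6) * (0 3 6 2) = (0 3 9 2 6) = [3, 1, 6, 9, 4, 5, 0, 7, 8, 2]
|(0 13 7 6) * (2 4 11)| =12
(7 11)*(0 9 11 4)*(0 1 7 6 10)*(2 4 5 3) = [9, 7, 4, 2, 1, 3, 10, 5, 8, 11, 0, 6] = (0 9 11 6 10)(1 7 5 3 2 4)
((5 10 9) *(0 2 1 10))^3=(0 10)(1 5)(2 9)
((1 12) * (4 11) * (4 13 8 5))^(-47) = (1 12)(4 8 11 5 13) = ((1 12)(4 11 13 8 5))^(-47)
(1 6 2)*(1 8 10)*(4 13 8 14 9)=(1 6 2 14 9 4 13 8 10)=[0, 6, 14, 3, 13, 5, 2, 7, 10, 4, 1, 11, 12, 8, 9]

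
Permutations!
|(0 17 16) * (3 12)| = |(0 17 16)(3 12)| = 6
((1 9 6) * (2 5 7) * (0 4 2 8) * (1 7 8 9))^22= (0 2 8 4 5)(6 7 9)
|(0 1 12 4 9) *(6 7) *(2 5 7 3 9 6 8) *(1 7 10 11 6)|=|(0 7 8 2 5 10 11 6 3 9)(1 12 4)|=30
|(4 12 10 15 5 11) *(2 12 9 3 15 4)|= |(2 12 10 4 9 3 15 5 11)|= 9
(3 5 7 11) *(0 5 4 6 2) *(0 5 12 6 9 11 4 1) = (0 12 6 2 5 7 4 9 11 3 1) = [12, 0, 5, 1, 9, 7, 2, 4, 8, 11, 10, 3, 6]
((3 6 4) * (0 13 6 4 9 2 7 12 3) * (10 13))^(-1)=(0 4 3 12 7 2 9 6 13 10)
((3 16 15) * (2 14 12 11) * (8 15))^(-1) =(2 11 12 14)(3 15 8 16)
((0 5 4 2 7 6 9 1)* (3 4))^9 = ((0 5 3 4 2 7 6 9 1))^9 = (9)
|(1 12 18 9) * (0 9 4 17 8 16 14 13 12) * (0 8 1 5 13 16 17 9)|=6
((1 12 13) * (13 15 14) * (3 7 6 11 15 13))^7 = (1 12 13)(3 7 6 11 15 14)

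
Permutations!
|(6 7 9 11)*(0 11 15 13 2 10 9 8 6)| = 30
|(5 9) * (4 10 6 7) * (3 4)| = 10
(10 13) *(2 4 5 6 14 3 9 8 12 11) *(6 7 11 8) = [0, 1, 4, 9, 5, 7, 14, 11, 12, 6, 13, 2, 8, 10, 3] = (2 4 5 7 11)(3 9 6 14)(8 12)(10 13)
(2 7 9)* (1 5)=[0, 5, 7, 3, 4, 1, 6, 9, 8, 2]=(1 5)(2 7 9)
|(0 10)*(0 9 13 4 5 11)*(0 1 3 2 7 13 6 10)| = |(1 3 2 7 13 4 5 11)(6 10 9)| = 24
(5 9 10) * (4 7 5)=[0, 1, 2, 3, 7, 9, 6, 5, 8, 10, 4]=(4 7 5 9 10)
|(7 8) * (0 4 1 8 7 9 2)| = 6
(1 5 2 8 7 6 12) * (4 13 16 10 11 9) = (1 5 2 8 7 6 12)(4 13 16 10 11 9) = [0, 5, 8, 3, 13, 2, 12, 6, 7, 4, 11, 9, 1, 16, 14, 15, 10]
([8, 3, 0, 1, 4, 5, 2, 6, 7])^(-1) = [2, 3, 6, 1, 4, 5, 7, 8, 0]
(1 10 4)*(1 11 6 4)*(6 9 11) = (1 10)(4 6)(9 11) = [0, 10, 2, 3, 6, 5, 4, 7, 8, 11, 1, 9]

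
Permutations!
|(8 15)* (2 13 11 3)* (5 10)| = |(2 13 11 3)(5 10)(8 15)| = 4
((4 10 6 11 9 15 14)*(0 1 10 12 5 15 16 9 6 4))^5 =(0 5 10 14 12 1 15 4)(6 11)(9 16)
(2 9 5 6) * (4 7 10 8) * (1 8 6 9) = [0, 8, 1, 3, 7, 9, 2, 10, 4, 5, 6] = (1 8 4 7 10 6 2)(5 9)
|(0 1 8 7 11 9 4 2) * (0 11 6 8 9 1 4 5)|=|(0 4 2 11 1 9 5)(6 8 7)|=21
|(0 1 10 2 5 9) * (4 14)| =|(0 1 10 2 5 9)(4 14)| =6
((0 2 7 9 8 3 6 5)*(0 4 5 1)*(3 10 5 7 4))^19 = (0 3 8 4 1 5 9 2 6 10 7)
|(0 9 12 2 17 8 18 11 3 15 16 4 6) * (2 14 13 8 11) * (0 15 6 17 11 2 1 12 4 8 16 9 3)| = 63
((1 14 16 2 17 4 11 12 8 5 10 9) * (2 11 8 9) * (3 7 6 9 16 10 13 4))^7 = ((1 14 10 2 17 3 7 6 9)(4 8 5 13)(11 12 16))^7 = (1 6 3 2 14 9 7 17 10)(4 13 5 8)(11 12 16)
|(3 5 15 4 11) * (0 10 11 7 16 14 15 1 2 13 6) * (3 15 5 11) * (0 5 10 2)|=24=|(0 2 13 6 5 1)(3 11 15 4 7 16 14 10)|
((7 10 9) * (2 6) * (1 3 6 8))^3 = (10)(1 2 3 8 6)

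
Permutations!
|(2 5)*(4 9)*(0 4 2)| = |(0 4 9 2 5)| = 5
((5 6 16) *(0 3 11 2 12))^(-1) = ((0 3 11 2 12)(5 6 16))^(-1) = (0 12 2 11 3)(5 16 6)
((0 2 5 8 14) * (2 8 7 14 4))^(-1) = (0 14 7 5 2 4 8)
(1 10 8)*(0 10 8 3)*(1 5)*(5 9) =(0 10 3)(1 8 9 5) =[10, 8, 2, 0, 4, 1, 6, 7, 9, 5, 3]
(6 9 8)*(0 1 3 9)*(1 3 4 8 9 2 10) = [3, 4, 10, 2, 8, 5, 0, 7, 6, 9, 1] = (0 3 2 10 1 4 8 6)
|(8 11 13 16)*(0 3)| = 4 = |(0 3)(8 11 13 16)|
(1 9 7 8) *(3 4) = (1 9 7 8)(3 4) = [0, 9, 2, 4, 3, 5, 6, 8, 1, 7]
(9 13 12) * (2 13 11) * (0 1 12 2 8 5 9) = (0 1 12)(2 13)(5 9 11 8) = [1, 12, 13, 3, 4, 9, 6, 7, 5, 11, 10, 8, 0, 2]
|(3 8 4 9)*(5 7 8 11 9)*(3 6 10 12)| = 12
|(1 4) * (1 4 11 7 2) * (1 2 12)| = 4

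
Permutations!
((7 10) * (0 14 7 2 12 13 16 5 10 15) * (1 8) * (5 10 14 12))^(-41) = (0 15 7 14 5 2 10 16 13 12)(1 8)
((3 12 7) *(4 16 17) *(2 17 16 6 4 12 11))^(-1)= (2 11 3 7 12 17)(4 6)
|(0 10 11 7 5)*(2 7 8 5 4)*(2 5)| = |(0 10 11 8 2 7 4 5)| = 8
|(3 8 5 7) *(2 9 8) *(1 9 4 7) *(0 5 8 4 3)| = |(0 5 1 9 4 7)(2 3)| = 6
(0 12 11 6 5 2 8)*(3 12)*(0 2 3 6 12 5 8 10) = (0 6 8 2 10)(3 5)(11 12) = [6, 1, 10, 5, 4, 3, 8, 7, 2, 9, 0, 12, 11]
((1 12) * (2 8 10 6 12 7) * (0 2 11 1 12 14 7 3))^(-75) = (0 14)(1 10)(2 7)(3 6)(8 11)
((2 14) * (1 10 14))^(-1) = ((1 10 14 2))^(-1) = (1 2 14 10)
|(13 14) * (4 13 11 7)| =5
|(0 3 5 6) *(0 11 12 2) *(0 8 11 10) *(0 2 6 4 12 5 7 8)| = |(0 3 7 8 11 5 4 12 6 10 2)| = 11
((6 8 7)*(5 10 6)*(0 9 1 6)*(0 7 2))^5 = (0 2 8 6 1 9)(5 7 10)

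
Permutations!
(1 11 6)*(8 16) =(1 11 6)(8 16) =[0, 11, 2, 3, 4, 5, 1, 7, 16, 9, 10, 6, 12, 13, 14, 15, 8]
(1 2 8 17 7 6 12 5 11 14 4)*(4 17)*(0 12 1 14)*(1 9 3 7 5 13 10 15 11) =(0 12 13 10 15 11)(1 2 8 4 14 17 5)(3 7 6 9) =[12, 2, 8, 7, 14, 1, 9, 6, 4, 3, 15, 0, 13, 10, 17, 11, 16, 5]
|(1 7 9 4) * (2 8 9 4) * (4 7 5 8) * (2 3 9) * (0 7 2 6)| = 8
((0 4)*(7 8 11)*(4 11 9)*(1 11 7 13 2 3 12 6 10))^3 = ((0 7 8 9 4)(1 11 13 2 3 12 6 10))^3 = (0 9 7 4 8)(1 2 6 11 3 10 13 12)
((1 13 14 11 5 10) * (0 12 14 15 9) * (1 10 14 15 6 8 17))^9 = (0 12 15 9)(1 17 8 6 13)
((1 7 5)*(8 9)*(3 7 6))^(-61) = (1 5 7 3 6)(8 9)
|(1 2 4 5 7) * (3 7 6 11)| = |(1 2 4 5 6 11 3 7)| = 8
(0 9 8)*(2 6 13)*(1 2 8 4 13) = [9, 2, 6, 3, 13, 5, 1, 7, 0, 4, 10, 11, 12, 8] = (0 9 4 13 8)(1 2 6)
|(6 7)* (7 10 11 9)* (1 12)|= 10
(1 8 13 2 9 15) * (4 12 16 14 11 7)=(1 8 13 2 9 15)(4 12 16 14 11 7)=[0, 8, 9, 3, 12, 5, 6, 4, 13, 15, 10, 7, 16, 2, 11, 1, 14]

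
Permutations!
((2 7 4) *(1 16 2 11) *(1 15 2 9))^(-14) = (1 16 9)(2 7 4 11 15) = ((1 16 9)(2 7 4 11 15))^(-14)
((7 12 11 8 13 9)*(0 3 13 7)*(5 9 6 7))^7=(0 8 7 3 5 12 13 9 11 6)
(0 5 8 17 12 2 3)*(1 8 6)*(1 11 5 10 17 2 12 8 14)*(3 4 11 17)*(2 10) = (0 2 4 11 5 6 17 8 10 3)(1 14) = [2, 14, 4, 0, 11, 6, 17, 7, 10, 9, 3, 5, 12, 13, 1, 15, 16, 8]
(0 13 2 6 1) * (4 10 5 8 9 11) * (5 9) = [13, 0, 6, 3, 10, 8, 1, 7, 5, 11, 9, 4, 12, 2] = (0 13 2 6 1)(4 10 9 11)(5 8)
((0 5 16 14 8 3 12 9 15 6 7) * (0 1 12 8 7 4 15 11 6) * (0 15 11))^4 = (0 7)(1 5)(4 11 6)(9 14)(12 16)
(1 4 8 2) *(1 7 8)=(1 4)(2 7 8)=[0, 4, 7, 3, 1, 5, 6, 8, 2]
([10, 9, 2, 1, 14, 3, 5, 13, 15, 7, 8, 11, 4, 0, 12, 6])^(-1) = [13, 3, 2, 5, 12, 6, 15, 9, 10, 1, 0, 11, 14, 7, 4, 8]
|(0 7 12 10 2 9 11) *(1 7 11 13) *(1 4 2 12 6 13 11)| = 18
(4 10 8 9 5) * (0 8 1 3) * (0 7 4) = (0 8 9 5)(1 3 7 4 10) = [8, 3, 2, 7, 10, 0, 6, 4, 9, 5, 1]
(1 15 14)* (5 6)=[0, 15, 2, 3, 4, 6, 5, 7, 8, 9, 10, 11, 12, 13, 1, 14]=(1 15 14)(5 6)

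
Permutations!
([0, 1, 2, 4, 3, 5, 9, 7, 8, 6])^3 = [0, 1, 2, 4, 3, 5, 9, 7, 8, 6]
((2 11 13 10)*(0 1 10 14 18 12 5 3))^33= ((0 1 10 2 11 13 14 18 12 5 3))^33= (18)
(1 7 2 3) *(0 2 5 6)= (0 2 3 1 7 5 6)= [2, 7, 3, 1, 4, 6, 0, 5]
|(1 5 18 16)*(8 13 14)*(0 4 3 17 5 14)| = 11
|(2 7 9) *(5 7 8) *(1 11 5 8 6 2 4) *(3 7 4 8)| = 4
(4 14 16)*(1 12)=(1 12)(4 14 16)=[0, 12, 2, 3, 14, 5, 6, 7, 8, 9, 10, 11, 1, 13, 16, 15, 4]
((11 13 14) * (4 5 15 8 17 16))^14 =((4 5 15 8 17 16)(11 13 14))^14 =(4 15 17)(5 8 16)(11 14 13)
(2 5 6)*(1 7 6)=(1 7 6 2 5)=[0, 7, 5, 3, 4, 1, 2, 6]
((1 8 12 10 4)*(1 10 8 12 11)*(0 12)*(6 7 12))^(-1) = (0 1 11 8 12 7 6)(4 10)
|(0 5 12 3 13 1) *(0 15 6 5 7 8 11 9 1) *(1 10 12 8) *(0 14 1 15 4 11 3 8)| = |(0 7 15 6 5)(1 4 11 9 10 12 8 3 13 14)| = 10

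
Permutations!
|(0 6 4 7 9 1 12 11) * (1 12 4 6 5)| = |(0 5 1 4 7 9 12 11)| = 8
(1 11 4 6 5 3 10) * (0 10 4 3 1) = [10, 11, 2, 4, 6, 1, 5, 7, 8, 9, 0, 3] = (0 10)(1 11 3 4 6 5)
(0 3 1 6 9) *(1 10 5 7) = [3, 6, 2, 10, 4, 7, 9, 1, 8, 0, 5] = (0 3 10 5 7 1 6 9)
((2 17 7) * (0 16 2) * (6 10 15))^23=(0 17 16 7 2)(6 15 10)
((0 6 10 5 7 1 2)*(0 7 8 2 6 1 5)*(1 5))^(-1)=((0 5 8 2 7 1 6 10))^(-1)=(0 10 6 1 7 2 8 5)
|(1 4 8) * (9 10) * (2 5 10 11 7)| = 6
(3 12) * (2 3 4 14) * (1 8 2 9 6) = (1 8 2 3 12 4 14 9 6) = [0, 8, 3, 12, 14, 5, 1, 7, 2, 6, 10, 11, 4, 13, 9]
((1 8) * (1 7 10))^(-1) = (1 10 7 8)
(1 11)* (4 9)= [0, 11, 2, 3, 9, 5, 6, 7, 8, 4, 10, 1]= (1 11)(4 9)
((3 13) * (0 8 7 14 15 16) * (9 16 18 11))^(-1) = (0 16 9 11 18 15 14 7 8)(3 13)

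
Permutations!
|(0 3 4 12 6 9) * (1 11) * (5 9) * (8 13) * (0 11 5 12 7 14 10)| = |(0 3 4 7 14 10)(1 5 9 11)(6 12)(8 13)| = 12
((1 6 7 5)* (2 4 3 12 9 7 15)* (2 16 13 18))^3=((1 6 15 16 13 18 2 4 3 12 9 7 5))^3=(1 16 2 12 5 15 18 3 7 6 13 4 9)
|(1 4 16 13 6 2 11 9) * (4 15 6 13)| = |(1 15 6 2 11 9)(4 16)| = 6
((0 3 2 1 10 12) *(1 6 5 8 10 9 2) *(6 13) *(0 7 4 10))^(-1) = ((0 3 1 9 2 13 6 5 8)(4 10 12 7))^(-1) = (0 8 5 6 13 2 9 1 3)(4 7 12 10)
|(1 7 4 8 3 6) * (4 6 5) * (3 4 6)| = |(1 7 3 5 6)(4 8)| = 10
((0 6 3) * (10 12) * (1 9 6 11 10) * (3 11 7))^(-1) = (0 3 7)(1 12 10 11 6 9)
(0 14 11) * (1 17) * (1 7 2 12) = (0 14 11)(1 17 7 2 12) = [14, 17, 12, 3, 4, 5, 6, 2, 8, 9, 10, 0, 1, 13, 11, 15, 16, 7]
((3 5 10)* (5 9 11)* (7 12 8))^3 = ((3 9 11 5 10)(7 12 8))^3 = (12)(3 5 9 10 11)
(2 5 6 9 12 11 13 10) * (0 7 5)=(0 7 5 6 9 12 11 13 10 2)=[7, 1, 0, 3, 4, 6, 9, 5, 8, 12, 2, 13, 11, 10]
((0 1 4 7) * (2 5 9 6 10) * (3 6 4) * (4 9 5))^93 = ((0 1 3 6 10 2 4 7))^93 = (0 2 3 7 10 1 4 6)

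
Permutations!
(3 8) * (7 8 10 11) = (3 10 11 7 8) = [0, 1, 2, 10, 4, 5, 6, 8, 3, 9, 11, 7]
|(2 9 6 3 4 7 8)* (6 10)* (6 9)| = |(2 6 3 4 7 8)(9 10)| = 6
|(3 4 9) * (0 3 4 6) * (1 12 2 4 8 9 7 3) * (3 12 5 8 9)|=12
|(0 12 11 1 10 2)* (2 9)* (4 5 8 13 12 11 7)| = 6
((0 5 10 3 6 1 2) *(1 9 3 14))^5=(0 2 1 14 10 5)(3 9 6)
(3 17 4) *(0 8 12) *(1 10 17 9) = (0 8 12)(1 10 17 4 3 9) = [8, 10, 2, 9, 3, 5, 6, 7, 12, 1, 17, 11, 0, 13, 14, 15, 16, 4]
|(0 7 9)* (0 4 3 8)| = |(0 7 9 4 3 8)| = 6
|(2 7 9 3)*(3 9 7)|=2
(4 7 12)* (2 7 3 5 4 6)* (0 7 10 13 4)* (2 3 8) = (0 7 12 6 3 5)(2 10 13 4 8) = [7, 1, 10, 5, 8, 0, 3, 12, 2, 9, 13, 11, 6, 4]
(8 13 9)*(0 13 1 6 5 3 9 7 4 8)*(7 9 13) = (0 7 4 8 1 6 5 3 13 9) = [7, 6, 2, 13, 8, 3, 5, 4, 1, 0, 10, 11, 12, 9]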